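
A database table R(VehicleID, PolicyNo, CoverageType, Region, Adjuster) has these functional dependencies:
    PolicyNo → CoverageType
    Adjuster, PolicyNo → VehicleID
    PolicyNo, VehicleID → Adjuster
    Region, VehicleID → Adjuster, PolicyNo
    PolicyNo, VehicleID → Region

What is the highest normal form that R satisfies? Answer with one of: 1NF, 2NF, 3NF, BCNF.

Candidate keys: {Adjuster, PolicyNo}, {PolicyNo, VehicleID}, {Region, VehicleID}. Prime attributes: {Adjuster, PolicyNo, Region, VehicleID}.
PolicyNo → CoverageType: {PolicyNo}⁺ = {CoverageType, PolicyNo}, which is not all of the attributes, so the left side is not a superkey — BCNF is violated.
PolicyNo → CoverageType has non-prime {CoverageType} on the right and a non-superkey on the left, so 3NF fails.
{PolicyNo} is a proper subset of the key {Adjuster, PolicyNo}, and {PolicyNo}⁺ contains the non-prime attribute {CoverageType} — a partial dependency, so 2NF is violated.

1NF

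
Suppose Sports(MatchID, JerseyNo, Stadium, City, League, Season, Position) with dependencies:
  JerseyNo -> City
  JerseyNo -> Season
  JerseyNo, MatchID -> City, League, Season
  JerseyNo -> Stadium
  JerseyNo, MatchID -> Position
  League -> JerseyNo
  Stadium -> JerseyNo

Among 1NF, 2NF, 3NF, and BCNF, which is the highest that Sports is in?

Candidate keys: {JerseyNo, MatchID}, {League, MatchID}, {MatchID, Stadium}. Prime attributes: {JerseyNo, League, MatchID, Stadium}.
For JerseyNo -> City we have {JerseyNo}⁺ = {City, JerseyNo, Season, Stadium}; {JerseyNo} is not a superkey, so BCNF fails.
JerseyNo -> City determines the non-prime attribute {City} from a non-superkey — 3NF is violated.
Since {JerseyNo} ⊂ {JerseyNo, MatchID} and {JerseyNo}⁺ ⊇ {City, Season} with {City, Season} non-prime, there is a partial dependency; 2NF fails.

1NF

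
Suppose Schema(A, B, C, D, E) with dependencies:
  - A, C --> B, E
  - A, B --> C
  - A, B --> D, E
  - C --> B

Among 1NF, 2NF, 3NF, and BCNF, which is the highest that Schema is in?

Candidate keys: {A, B}, {A, C}. Prime attributes: {A, B, C}.
For C --> B we have {C}⁺ = {B, C}; {C} is not a superkey, so BCNF fails.
But every attribute on its right side ({B}) is prime, and the same holds for every other non-superkey FD, so 3NF still holds.

3NF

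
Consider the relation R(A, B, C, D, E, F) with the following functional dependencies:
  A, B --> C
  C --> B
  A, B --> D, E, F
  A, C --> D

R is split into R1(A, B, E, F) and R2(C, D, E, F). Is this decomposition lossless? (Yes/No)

Common attributes: {E, F}; their closure is {E, F}.
Neither R1 nor R2 is contained in that closure, so the decomposition is lossy.

No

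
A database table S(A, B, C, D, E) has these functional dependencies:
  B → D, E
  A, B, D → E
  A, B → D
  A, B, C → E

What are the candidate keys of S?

{A, B, C}

No FD produces {A, B, C}, so they must be in every candidate key.
{A, B, C}⁺ = {A, B, C, D, E} — all of the relation — so {A, B, C} is a candidate key.
No other minimal set has full closure, so this is the only candidate key.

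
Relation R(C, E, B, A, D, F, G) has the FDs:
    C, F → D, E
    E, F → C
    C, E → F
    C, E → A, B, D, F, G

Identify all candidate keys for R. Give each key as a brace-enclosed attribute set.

{C, E}, {C, F}, {E, F}

{C, E} is a candidate key since {C, E}⁺ = {A, B, C, D, E, F, G} covers every attribute.
{C, F} is a candidate key since {C, F}⁺ = {A, B, C, D, E, F, G} covers every attribute.
{E, F} is a candidate key since {E, F}⁺ = {A, B, C, D, E, F, G} covers every attribute.
Any other superkey properly contains one of these, so there are no further candidate keys.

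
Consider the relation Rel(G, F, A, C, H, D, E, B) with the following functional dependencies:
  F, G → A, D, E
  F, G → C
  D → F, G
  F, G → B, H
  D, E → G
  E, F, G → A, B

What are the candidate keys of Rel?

Closure of {D} is {A, B, C, D, E, F, G, H}, the whole schema; {D} is a candidate key.
Closure of {F, G} is {A, B, C, D, E, F, G, H}, the whole schema; {F, G} is a candidate key.
Any other superkey properly contains one of these, so there are no further candidate keys.

{D}, {F, G}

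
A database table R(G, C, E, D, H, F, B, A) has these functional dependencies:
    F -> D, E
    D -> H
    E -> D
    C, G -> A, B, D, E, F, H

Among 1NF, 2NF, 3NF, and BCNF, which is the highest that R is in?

Candidate key: {C, G}. Prime attributes: {C, G}.
F -> D, E: {F}⁺ = {D, E, F, H}, which is not all of the attributes, so the left side is not a superkey — BCNF is violated.
Because {D, E} are non-prime and the left side of F -> D, E is not a superkey, the relation is not in 3NF.
No non-prime attribute depends on a proper subset of any candidate key, so 2NF holds.

2NF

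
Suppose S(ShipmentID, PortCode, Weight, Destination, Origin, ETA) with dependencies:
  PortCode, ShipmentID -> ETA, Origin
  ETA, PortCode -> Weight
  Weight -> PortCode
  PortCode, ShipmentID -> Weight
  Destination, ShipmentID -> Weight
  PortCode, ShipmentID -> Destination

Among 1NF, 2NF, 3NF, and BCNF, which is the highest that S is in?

3NF

Candidate keys: {Destination, ShipmentID}, {PortCode, ShipmentID}, {ShipmentID, Weight}. Prime attributes: {Destination, PortCode, ShipmentID, Weight}.
ETA, PortCode -> Weight: {ETA, PortCode}⁺ = {ETA, PortCode, Weight}, which is not all of the attributes, so the left side is not a superkey — BCNF is violated.
Its right-hand attributes {Weight} are all prime, as are those of every other non-superkey FD — the relation is in 3NF.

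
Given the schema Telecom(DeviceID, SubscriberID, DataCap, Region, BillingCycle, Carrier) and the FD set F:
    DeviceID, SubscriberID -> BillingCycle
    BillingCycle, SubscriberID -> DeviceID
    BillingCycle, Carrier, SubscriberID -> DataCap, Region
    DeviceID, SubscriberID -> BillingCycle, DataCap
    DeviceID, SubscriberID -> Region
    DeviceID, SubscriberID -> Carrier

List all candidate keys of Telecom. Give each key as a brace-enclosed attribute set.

{BillingCycle, SubscriberID}, {DeviceID, SubscriberID}

{SubscriberID} never appears on the right of any FD, so every key must include it.
{BillingCycle, SubscriberID}⁺ = {BillingCycle, Carrier, DataCap, DeviceID, Region, SubscriberID} — all of the relation — so {BillingCycle, SubscriberID} is a candidate key.
{DeviceID, SubscriberID}⁺ = {BillingCycle, Carrier, DataCap, DeviceID, Region, SubscriberID} — all of the relation — so {DeviceID, SubscriberID} is a candidate key.
These are minimal and exhaustive — every other superkey contains one of them.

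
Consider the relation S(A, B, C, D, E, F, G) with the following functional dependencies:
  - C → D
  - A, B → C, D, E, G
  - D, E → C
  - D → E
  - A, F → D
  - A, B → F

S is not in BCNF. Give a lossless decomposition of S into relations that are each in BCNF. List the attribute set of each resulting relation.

Candidate key of the original relation: {A, B}.
In {A, B, C, D, E, F, G}, {C} is not a superkey ({C}⁺ restricted to this set is {C, D, E}), so split on C → D, E into {C, D, E} and {A, B, C, F, G}.
{C, D, E} is in BCNF.
In {A, B, C, F, G}, {A, F} is not a superkey ({A, F}⁺ restricted to this set is {A, C, F}), so split on A, F → C into {A, C, F} and {A, B, F, G}.
{A, C, F} is in BCNF.
{A, B, F, G} is in BCNF.

{A, B, F, G}; {A, C, F}; {C, D, E}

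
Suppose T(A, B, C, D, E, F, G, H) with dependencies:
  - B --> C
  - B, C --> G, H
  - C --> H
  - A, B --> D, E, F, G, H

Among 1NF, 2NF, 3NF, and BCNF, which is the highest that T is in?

Candidate key: {A, B}. Prime attributes: {A, B}.
B --> C breaks BCNF: {B}⁺ = {B, C, G, H}, so {B} is not a superkey.
B --> C has non-prime {C} on the right and a non-superkey on the left, so 3NF fails.
Since {B} ⊂ {A, B} and {B}⁺ ⊇ {C, G, H} with {C, G, H} non-prime, there is a partial dependency; 2NF fails.

1NF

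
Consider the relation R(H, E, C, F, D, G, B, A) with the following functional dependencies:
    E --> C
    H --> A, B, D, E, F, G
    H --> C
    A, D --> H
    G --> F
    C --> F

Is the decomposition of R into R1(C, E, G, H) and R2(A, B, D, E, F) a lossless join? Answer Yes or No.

The shared attributes are {E} and {E}⁺ = {C, E, F}.
Neither R1 nor R2 is contained in that closure, so the decomposition is lossy.

No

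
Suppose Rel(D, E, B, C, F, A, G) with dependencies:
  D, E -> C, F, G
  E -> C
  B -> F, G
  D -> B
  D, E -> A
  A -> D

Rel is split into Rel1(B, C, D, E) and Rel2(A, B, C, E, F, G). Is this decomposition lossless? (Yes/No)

No

Rel1 ∩ Rel2 = {B, C, E}; its closure under F is {B, C, E, F, G}.
Neither Rel1 nor Rel2 is contained in that closure, so the decomposition is lossy.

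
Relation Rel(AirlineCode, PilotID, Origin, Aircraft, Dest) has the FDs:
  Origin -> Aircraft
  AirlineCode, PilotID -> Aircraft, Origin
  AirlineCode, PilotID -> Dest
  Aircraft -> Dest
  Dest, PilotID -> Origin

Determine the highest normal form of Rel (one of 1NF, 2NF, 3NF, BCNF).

2NF

Candidate key: {AirlineCode, PilotID}. Prime attributes: {AirlineCode, PilotID}.
Origin -> Aircraft breaks BCNF: {Origin}⁺ = {Aircraft, Dest, Origin}, so {Origin} is not a superkey.
Origin -> Aircraft has non-prime {Aircraft} on the right and a non-superkey on the left, so 3NF fails.
No non-prime attribute depends on a proper subset of any candidate key, so 2NF holds.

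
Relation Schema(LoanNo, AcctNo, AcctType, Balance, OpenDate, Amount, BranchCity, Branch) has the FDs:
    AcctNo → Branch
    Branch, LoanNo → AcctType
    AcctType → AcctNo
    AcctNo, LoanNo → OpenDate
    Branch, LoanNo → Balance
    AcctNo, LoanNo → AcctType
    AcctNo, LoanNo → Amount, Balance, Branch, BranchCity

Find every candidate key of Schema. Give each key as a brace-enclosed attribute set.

{AcctNo, LoanNo}, {AcctType, LoanNo}, {Branch, LoanNo}

No FD produces {LoanNo}, so it must be in every candidate key.
Closure of {AcctNo, LoanNo} is {AcctNo, AcctType, Amount, Balance, Branch, BranchCity, LoanNo, OpenDate}, the whole schema; {AcctNo, LoanNo} is a candidate key.
Closure of {AcctType, LoanNo} is {AcctNo, AcctType, Amount, Balance, Branch, BranchCity, LoanNo, OpenDate}, the whole schema; {AcctType, LoanNo} is a candidate key.
Closure of {Branch, LoanNo} is {AcctNo, AcctType, Amount, Balance, Branch, BranchCity, LoanNo, OpenDate}, the whole schema; {Branch, LoanNo} is a candidate key.
Any other superkey properly contains one of these, so there are no further candidate keys.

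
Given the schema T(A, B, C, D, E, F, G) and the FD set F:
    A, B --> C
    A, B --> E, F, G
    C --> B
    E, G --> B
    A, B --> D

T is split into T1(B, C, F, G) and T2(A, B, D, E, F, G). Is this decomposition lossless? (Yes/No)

No

The shared attributes are {B, F, G} and {B, F, G}⁺ = {B, F, G}.
The closure covers neither T1 nor T2 entirely; the join is not lossless.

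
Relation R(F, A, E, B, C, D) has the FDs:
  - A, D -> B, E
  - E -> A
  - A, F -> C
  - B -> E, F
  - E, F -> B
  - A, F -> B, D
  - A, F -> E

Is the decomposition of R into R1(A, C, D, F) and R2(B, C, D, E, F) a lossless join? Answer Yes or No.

Common attributes: {C, D, F}; their closure is {C, D, F}.
Neither R1 nor R2 is contained in that closure, so the decomposition is lossy.

No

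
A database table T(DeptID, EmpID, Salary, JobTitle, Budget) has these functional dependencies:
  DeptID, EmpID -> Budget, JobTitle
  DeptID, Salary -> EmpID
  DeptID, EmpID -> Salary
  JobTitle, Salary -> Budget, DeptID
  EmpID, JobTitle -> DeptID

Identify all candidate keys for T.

{DeptID, EmpID} is a candidate key since {DeptID, EmpID}⁺ = {Budget, DeptID, EmpID, JobTitle, Salary} covers every attribute.
{DeptID, Salary} is a candidate key since {DeptID, Salary}⁺ = {Budget, DeptID, EmpID, JobTitle, Salary} covers every attribute.
{EmpID, JobTitle} is a candidate key since {EmpID, JobTitle}⁺ = {Budget, DeptID, EmpID, JobTitle, Salary} covers every attribute.
{JobTitle, Salary} is a candidate key since {JobTitle, Salary}⁺ = {Budget, DeptID, EmpID, JobTitle, Salary} covers every attribute.
These are minimal and exhaustive — every other superkey contains one of them.

{DeptID, EmpID}, {DeptID, Salary}, {EmpID, JobTitle}, {JobTitle, Salary}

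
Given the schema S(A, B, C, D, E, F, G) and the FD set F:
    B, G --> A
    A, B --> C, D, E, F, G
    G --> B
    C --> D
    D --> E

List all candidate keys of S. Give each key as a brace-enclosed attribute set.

{A, B}, {G}

{G}⁺ = {A, B, C, D, E, F, G} — all of the relation — so {G} is a candidate key.
{A, B}⁺ = {A, B, C, D, E, F, G} — all of the relation — so {A, B} is a candidate key.
No proper subset of any of these is a key, and no other minimal superkey exists.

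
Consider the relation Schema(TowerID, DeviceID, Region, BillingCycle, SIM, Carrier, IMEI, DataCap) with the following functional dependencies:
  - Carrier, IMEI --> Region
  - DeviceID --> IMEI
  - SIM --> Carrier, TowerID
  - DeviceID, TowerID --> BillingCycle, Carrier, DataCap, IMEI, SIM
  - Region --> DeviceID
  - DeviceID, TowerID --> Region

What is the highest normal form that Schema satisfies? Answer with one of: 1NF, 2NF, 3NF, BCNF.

3NF

Candidate keys: {Carrier, IMEI, TowerID}, {DeviceID, SIM}, {DeviceID, TowerID}, {IMEI, SIM}, {Region, SIM}, {Region, TowerID}. Prime attributes: {Carrier, DeviceID, IMEI, Region, SIM, TowerID}.
Carrier, IMEI --> Region: {Carrier, IMEI}⁺ = {Carrier, DeviceID, IMEI, Region}, which is not all of the attributes, so the left side is not a superkey — BCNF is violated.
Since {Region} ⊆ prime attributes and every other non-superkey FD also has a prime right side, the schema is in 3NF.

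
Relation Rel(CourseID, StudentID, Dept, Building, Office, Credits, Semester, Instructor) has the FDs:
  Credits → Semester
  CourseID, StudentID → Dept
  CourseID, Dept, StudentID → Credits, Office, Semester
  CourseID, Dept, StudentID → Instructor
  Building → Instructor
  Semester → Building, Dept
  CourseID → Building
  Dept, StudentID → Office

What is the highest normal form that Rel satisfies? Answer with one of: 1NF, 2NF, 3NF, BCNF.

Candidate key: {CourseID, StudentID}. Prime attributes: {CourseID, StudentID}.
Credits → Semester breaks BCNF: {Credits}⁺ = {Building, Credits, Dept, Instructor, Semester}, so {Credits} is not a superkey.
Because {Semester} is non-prime and the left side of Credits → Semester is not a superkey, the relation is not in 3NF.
{CourseID} is a proper subset of the key {CourseID, StudentID}, and {CourseID}⁺ contains the non-prime attributes {Building, Instructor} — a partial dependency, so 2NF is violated.

1NF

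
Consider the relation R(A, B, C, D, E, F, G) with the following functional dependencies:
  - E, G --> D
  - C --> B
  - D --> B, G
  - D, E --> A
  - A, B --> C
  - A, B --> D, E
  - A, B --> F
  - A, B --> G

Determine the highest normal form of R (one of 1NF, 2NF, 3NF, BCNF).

Candidate keys: {A, B}, {A, C}, {A, D}, {D, E}, {E, G}. Prime attributes: {A, B, C, D, E, G}.
For C --> B we have {C}⁺ = {B, C}; {C} is not a superkey, so BCNF fails.
Its right-hand attributes {B} are all prime, as are those of every other non-superkey FD — the relation is in 3NF.

3NF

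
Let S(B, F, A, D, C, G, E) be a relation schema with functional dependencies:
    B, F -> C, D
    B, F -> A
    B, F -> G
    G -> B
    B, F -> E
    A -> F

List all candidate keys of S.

{A, B}⁺ = {A, B, C, D, E, F, G}, which is every attribute, so {A, B} is a candidate key.
{A, G}⁺ = {A, B, C, D, E, F, G}, which is every attribute, so {A, G} is a candidate key.
{B, F}⁺ = {A, B, C, D, E, F, G}, which is every attribute, so {B, F} is a candidate key.
{F, G}⁺ = {A, B, C, D, E, F, G}, which is every attribute, so {F, G} is a candidate key.
Any other superkey properly contains one of these, so there are no further candidate keys.

{A, B}, {A, G}, {B, F}, {F, G}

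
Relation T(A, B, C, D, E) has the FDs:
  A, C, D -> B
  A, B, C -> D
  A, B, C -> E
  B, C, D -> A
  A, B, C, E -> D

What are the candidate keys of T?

{A, B, C}, {A, C, D}, {B, C, D}

{C} never appears on the right of any FD, so every key must include it.
{A, B, C} is a candidate key since {A, B, C}⁺ = {A, B, C, D, E} covers every attribute.
{A, C, D} is a candidate key since {A, C, D}⁺ = {A, B, C, D, E} covers every attribute.
{B, C, D} is a candidate key since {B, C, D}⁺ = {A, B, C, D, E} covers every attribute.
Any other superkey properly contains one of these, so there are no further candidate keys.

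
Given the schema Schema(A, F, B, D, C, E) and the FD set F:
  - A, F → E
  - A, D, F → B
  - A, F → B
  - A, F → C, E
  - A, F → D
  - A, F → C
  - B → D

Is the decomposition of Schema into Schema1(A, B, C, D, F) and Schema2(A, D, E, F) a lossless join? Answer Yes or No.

Yes

Common attributes: {A, D, F}; their closure is {A, B, C, D, E, F}.
Since Schema1 ⊆ {A, B, C, D, E, F}, the intersection is a superkey of Schema1; the decomposition is lossless.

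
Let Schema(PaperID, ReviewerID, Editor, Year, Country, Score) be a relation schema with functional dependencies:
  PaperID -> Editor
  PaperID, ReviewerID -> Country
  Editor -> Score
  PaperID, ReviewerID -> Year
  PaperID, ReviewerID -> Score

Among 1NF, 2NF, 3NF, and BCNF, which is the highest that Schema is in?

1NF

Candidate key: {PaperID, ReviewerID}. Prime attributes: {PaperID, ReviewerID}.
PaperID -> Editor breaks BCNF: {PaperID}⁺ = {Editor, PaperID, Score}, so {PaperID} is not a superkey.
PaperID -> Editor has non-prime {Editor} on the right and a non-superkey on the left, so 3NF fails.
{PaperID} is a proper subset of the key {PaperID, ReviewerID}, and {PaperID}⁺ contains the non-prime attributes {Editor, Score} — a partial dependency, so 2NF is violated.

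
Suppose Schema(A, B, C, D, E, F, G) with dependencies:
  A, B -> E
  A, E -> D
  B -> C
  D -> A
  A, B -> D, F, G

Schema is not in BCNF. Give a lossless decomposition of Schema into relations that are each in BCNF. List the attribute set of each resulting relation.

{A, B, E, F, G}; {A, D}; {B, C}; {D, E}

Candidate keys of the original relation: {A, B}, {B, D}.
{A, B, C, D, E, F, G}: {A, E} determines {A, D, E} here but is not a superkey — split on A, E -> D, giving {A, D, E} and {A, B, C, E, F, G}.
{A, D, E}: {D} determines {A, D} here but is not a superkey — split on D -> A, giving {A, D} and {D, E}.
{A, D} is in BCNF.
{D, E} is in BCNF.
{A, B, C, E, F, G}: {B} determines {B, C} here but is not a superkey — split on B -> C, giving {B, C} and {A, B, E, F, G}.
{B, C} is in BCNF.
{A, B, E, F, G} is in BCNF.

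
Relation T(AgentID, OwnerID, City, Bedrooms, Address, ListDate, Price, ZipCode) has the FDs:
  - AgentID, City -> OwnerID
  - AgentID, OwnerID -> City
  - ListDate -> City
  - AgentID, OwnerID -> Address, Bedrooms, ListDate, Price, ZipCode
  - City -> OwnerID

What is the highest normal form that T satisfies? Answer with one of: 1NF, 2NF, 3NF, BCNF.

3NF

Candidate keys: {AgentID, City}, {AgentID, ListDate}, {AgentID, OwnerID}. Prime attributes: {AgentID, City, ListDate, OwnerID}.
For ListDate -> City we have {ListDate}⁺ = {City, ListDate, OwnerID}; {ListDate} is not a superkey, so BCNF fails.
But every attribute on its right side ({City}) is prime, and the same holds for every other non-superkey FD, so 3NF still holds.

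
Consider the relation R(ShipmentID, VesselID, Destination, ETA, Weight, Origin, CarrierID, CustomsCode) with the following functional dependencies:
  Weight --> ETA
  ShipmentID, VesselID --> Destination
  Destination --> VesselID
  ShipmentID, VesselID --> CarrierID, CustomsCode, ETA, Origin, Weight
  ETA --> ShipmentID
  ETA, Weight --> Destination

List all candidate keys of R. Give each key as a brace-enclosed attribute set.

{Destination, ETA}, {Destination, ShipmentID}, {ETA, VesselID}, {ShipmentID, VesselID}, {Weight}

{Weight} is a candidate key since {Weight}⁺ = {CarrierID, CustomsCode, Destination, ETA, Origin, ShipmentID, VesselID, Weight} covers every attribute.
{Destination, ETA} is a candidate key since {Destination, ETA}⁺ = {CarrierID, CustomsCode, Destination, ETA, Origin, ShipmentID, VesselID, Weight} covers every attribute.
{Destination, ShipmentID} is a candidate key since {Destination, ShipmentID}⁺ = {CarrierID, CustomsCode, Destination, ETA, Origin, ShipmentID, VesselID, Weight} covers every attribute.
{ETA, VesselID} is a candidate key since {ETA, VesselID}⁺ = {CarrierID, CustomsCode, Destination, ETA, Origin, ShipmentID, VesselID, Weight} covers every attribute.
{ShipmentID, VesselID} is a candidate key since {ShipmentID, VesselID}⁺ = {CarrierID, CustomsCode, Destination, ETA, Origin, ShipmentID, VesselID, Weight} covers every attribute.
Any other superkey properly contains one of these, so there are no further candidate keys.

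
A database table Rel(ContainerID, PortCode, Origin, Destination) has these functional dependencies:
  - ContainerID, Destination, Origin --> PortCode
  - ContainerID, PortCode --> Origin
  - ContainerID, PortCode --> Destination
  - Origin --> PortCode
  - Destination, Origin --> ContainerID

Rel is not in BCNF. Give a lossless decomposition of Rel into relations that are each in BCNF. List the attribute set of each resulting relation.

Candidate keys of the original relation: {ContainerID, Origin}, {ContainerID, PortCode}, {Destination, Origin}.
{ContainerID, Destination, Origin, PortCode}: {Origin} determines {Origin, PortCode} here but is not a superkey — split on Origin --> PortCode, giving {Origin, PortCode} and {ContainerID, Destination, Origin}.
{Origin, PortCode} is in BCNF.
{ContainerID, Destination, Origin} is in BCNF.

{ContainerID, Destination, Origin}; {Origin, PortCode}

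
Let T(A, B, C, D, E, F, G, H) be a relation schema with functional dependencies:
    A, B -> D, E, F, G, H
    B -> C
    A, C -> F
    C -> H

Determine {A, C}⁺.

Start with {A, C}.
A, C -> F applies; add {F} → now {A, C, F}.
C -> H applies; add {H} → now {A, C, F, H}.
No further FD applies.

{A, C, F, H}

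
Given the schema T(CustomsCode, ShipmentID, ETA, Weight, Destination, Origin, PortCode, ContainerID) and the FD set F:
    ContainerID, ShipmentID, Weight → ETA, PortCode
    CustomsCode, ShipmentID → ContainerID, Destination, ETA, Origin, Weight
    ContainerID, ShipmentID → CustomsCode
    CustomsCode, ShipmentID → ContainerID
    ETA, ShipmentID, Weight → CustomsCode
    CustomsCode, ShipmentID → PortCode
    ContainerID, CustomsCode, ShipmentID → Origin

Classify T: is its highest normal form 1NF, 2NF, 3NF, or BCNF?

BCNF

Candidate keys: {ContainerID, ShipmentID}, {CustomsCode, ShipmentID}, {ETA, ShipmentID, Weight}. Prime attributes: {ContainerID, CustomsCode, ETA, ShipmentID, Weight}.
Each dependency's left side is a superkey — BCNF holds.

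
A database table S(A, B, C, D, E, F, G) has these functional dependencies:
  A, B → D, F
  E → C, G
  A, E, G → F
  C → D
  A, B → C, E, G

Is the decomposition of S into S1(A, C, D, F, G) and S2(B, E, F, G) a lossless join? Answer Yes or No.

S1 ∩ S2 = {F, G}; its closure under F is {F, G}.
The closure covers neither S1 nor S2 entirely; the join is not lossless.

No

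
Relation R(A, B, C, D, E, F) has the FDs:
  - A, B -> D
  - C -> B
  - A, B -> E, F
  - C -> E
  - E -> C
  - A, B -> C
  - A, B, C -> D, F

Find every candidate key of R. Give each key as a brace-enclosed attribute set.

{A} never appears on the right of any FD, so every key must include it.
{A, B}⁺ = {A, B, C, D, E, F} — all of the relation — so {A, B} is a candidate key.
{A, C}⁺ = {A, B, C, D, E, F} — all of the relation — so {A, C} is a candidate key.
{A, E}⁺ = {A, B, C, D, E, F} — all of the relation — so {A, E} is a candidate key.
Any other superkey properly contains one of these, so there are no further candidate keys.

{A, B}, {A, C}, {A, E}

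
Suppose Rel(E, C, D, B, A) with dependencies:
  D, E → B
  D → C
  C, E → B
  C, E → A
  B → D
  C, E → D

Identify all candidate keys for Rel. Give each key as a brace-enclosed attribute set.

Attributes never on any right-hand side: {E} — every candidate key must contain it.
{B, E}⁺ = {A, B, C, D, E}, which is every attribute, so {B, E} is a candidate key.
{C, E}⁺ = {A, B, C, D, E}, which is every attribute, so {C, E} is a candidate key.
{D, E}⁺ = {A, B, C, D, E}, which is every attribute, so {D, E} is a candidate key.
No proper subset of any of these is a key, and no other minimal superkey exists.

{B, E}, {C, E}, {D, E}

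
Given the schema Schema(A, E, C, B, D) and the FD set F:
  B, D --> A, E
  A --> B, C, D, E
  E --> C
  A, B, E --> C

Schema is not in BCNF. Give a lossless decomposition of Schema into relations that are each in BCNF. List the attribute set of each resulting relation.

Candidate keys of the original relation: {A}, {B, D}.
{A, B, C, D, E}: {E} determines {C, E} here but is not a superkey — split on E --> C, giving {C, E} and {A, B, D, E}.
{C, E} is in BCNF.
{A, B, D, E} is in BCNF.

{A, B, D, E}; {C, E}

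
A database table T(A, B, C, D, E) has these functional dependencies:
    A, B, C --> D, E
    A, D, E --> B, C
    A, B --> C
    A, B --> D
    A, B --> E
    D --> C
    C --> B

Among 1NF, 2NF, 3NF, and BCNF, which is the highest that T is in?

3NF

Candidate keys: {A, B}, {A, C}, {A, D}. Prime attributes: {A, B, C, D}.
D --> C breaks BCNF: {D}⁺ = {B, C, D}, so {D} is not a superkey.
But every attribute on its right side ({C}) is prime, and the same holds for every other non-superkey FD, so 3NF still holds.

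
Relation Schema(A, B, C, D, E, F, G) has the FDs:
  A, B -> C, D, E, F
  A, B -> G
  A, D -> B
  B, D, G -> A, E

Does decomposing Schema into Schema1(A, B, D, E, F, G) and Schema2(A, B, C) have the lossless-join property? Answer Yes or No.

Yes

Schema1 ∩ Schema2 = {A, B}; its closure under F is {A, B, C, D, E, F, G}.
Schema1 is contained in that closure, so Schema1 ∩ Schema2 -> Schema1 holds and the join is lossless.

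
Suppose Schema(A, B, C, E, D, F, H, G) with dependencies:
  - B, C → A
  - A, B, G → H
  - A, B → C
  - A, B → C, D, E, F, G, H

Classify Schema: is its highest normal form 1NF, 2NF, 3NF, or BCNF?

BCNF

Candidate keys: {A, B}, {B, C}. Prime attributes: {A, B, C}.
The left-hand side of every FD is a superkey, so BCNF is satisfied.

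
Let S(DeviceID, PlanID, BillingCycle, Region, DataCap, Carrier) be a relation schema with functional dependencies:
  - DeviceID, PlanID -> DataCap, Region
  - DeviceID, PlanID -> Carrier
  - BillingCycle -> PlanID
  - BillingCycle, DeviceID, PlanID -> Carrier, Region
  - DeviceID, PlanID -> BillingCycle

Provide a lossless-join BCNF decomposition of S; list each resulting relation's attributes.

{BillingCycle, Carrier, DataCap, DeviceID, Region}; {BillingCycle, PlanID}

Candidate keys of the original relation: {BillingCycle, DeviceID}, {DeviceID, PlanID}.
{BillingCycle, Carrier, DataCap, DeviceID, PlanID, Region}: {BillingCycle} determines {BillingCycle, PlanID} here but is not a superkey — split on BillingCycle -> PlanID, giving {BillingCycle, PlanID} and {BillingCycle, Carrier, DataCap, DeviceID, Region}.
{BillingCycle, PlanID}: every determinant is a superkey — BCNF.
{BillingCycle, Carrier, DataCap, DeviceID, Region}: every determinant is a superkey — BCNF.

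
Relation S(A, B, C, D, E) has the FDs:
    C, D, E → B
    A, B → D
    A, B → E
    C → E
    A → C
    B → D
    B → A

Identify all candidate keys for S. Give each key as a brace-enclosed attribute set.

{A, D}, {B}, {C, D}

{B} is a candidate key since {B}⁺ = {A, B, C, D, E} covers every attribute.
{A, D} is a candidate key since {A, D}⁺ = {A, B, C, D, E} covers every attribute.
{C, D} is a candidate key since {C, D}⁺ = {A, B, C, D, E} covers every attribute.
These are minimal and exhaustive — every other superkey contains one of them.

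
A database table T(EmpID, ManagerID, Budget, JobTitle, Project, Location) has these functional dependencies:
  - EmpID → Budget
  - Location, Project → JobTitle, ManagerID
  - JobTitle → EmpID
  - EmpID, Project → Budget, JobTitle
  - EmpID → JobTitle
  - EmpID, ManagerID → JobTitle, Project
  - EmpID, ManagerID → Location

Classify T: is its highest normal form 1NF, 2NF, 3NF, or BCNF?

Candidate keys: {EmpID, ManagerID}, {JobTitle, ManagerID}, {Location, Project}. Prime attributes: {EmpID, JobTitle, Location, ManagerID, Project}.
For EmpID → Budget we have {EmpID}⁺ = {Budget, EmpID, JobTitle}; {EmpID} is not a superkey, so BCNF fails.
EmpID → Budget determines the non-prime attribute {Budget} from a non-superkey — 3NF is violated.
The proper key subset {EmpID} of {EmpID, ManagerID} determines non-prime {Budget}, so the relation is not even in 2NF.

1NF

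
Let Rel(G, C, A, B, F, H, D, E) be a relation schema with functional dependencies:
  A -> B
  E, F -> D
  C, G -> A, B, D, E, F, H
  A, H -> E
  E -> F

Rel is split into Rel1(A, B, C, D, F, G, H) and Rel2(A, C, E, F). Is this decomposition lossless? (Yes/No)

The shared attributes are {A, C, F} and {A, C, F}⁺ = {A, B, C, F}.
Neither Rel1 nor Rel2 is contained in that closure, so the decomposition is lossy.

No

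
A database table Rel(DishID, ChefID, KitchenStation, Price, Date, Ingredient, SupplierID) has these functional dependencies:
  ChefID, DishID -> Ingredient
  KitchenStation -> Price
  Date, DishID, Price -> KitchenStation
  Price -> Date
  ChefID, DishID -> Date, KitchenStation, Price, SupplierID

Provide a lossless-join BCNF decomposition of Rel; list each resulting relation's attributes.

Candidate key of the original relation: {ChefID, DishID}.
In {ChefID, Date, DishID, Ingredient, KitchenStation, Price, SupplierID}, {KitchenStation} is not a superkey ({KitchenStation}⁺ restricted to this set is {Date, KitchenStation, Price}), so split on KitchenStation -> Date, Price into {Date, KitchenStation, Price} and {ChefID, DishID, Ingredient, KitchenStation, SupplierID}.
In {Date, KitchenStation, Price}, {Price} is not a superkey ({Price}⁺ restricted to this set is {Date, Price}), so split on Price -> Date into {Date, Price} and {KitchenStation, Price}.
{Date, Price} has no BCNF violation.
{KitchenStation, Price} has no BCNF violation.
{ChefID, DishID, Ingredient, KitchenStation, SupplierID} has no BCNF violation.

{ChefID, DishID, Ingredient, KitchenStation, SupplierID}; {Date, Price}; {KitchenStation, Price}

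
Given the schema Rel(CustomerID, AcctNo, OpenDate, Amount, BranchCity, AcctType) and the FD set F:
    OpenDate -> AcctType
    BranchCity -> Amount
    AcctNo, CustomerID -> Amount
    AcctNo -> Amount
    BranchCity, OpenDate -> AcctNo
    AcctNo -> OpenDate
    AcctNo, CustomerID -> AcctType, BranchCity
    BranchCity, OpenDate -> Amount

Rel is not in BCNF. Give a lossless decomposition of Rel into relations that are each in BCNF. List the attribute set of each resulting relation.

{AcctNo, BranchCity, CustomerID}; {AcctNo, OpenDate}; {AcctType, OpenDate}; {Amount, BranchCity}

Candidate keys of the original relation: {AcctNo, CustomerID}, {BranchCity, CustomerID, OpenDate}.
In {AcctNo, AcctType, Amount, BranchCity, CustomerID, OpenDate}, {OpenDate} is not a superkey ({OpenDate}⁺ restricted to this set is {AcctType, OpenDate}), so split on OpenDate -> AcctType into {AcctType, OpenDate} and {AcctNo, Amount, BranchCity, CustomerID, OpenDate}.
{AcctType, OpenDate} has no BCNF violation.
In {AcctNo, Amount, BranchCity, CustomerID, OpenDate}, {BranchCity} is not a superkey ({BranchCity}⁺ restricted to this set is {Amount, BranchCity}), so split on BranchCity -> Amount into {Amount, BranchCity} and {AcctNo, BranchCity, CustomerID, OpenDate}.
{Amount, BranchCity} has no BCNF violation.
In {AcctNo, BranchCity, CustomerID, OpenDate}, {AcctNo} is not a superkey ({AcctNo}⁺ restricted to this set is {AcctNo, OpenDate}), so split on AcctNo -> OpenDate into {AcctNo, OpenDate} and {AcctNo, BranchCity, CustomerID}.
{AcctNo, OpenDate} has no BCNF violation.
{AcctNo, BranchCity, CustomerID} has no BCNF violation.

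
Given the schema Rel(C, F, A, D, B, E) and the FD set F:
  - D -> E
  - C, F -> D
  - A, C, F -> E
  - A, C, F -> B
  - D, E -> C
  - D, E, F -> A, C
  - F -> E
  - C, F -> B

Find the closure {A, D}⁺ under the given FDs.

Start with {A, D}.
D -> E applies; add {E} → now {A, D, E}.
D, E -> C applies; add {C} → now {A, C, D, E}.
No further FD applies.

{A, C, D, E}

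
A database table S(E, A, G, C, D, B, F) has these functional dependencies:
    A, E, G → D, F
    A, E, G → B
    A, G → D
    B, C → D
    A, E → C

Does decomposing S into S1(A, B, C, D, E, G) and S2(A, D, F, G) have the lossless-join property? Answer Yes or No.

The shared attributes are {A, D, G} and {A, D, G}⁺ = {A, D, G}.
The closure covers neither S1 nor S2 entirely; the join is not lossless.

No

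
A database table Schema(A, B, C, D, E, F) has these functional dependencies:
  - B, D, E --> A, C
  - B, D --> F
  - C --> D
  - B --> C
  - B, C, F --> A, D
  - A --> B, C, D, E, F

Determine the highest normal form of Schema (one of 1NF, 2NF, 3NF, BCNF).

Candidate keys: {A}, {B}. Prime attributes: {A, B}.
For C --> D we have {C}⁺ = {C, D}; {C} is not a superkey, so BCNF fails.
C --> D has non-prime {D} on the right and a non-superkey on the left, so 3NF fails.
With only single-attribute keys there can be no partial dependency, so 2NF holds.

2NF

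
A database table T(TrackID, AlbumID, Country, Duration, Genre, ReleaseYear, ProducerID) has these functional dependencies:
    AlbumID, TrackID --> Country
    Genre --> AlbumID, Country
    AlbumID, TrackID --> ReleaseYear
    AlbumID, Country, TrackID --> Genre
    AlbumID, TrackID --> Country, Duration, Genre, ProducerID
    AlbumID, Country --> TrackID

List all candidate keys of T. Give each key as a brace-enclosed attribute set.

Closure of {Genre} is {AlbumID, Country, Duration, Genre, ProducerID, ReleaseYear, TrackID}, the whole schema; {Genre} is a candidate key.
Closure of {AlbumID, Country} is {AlbumID, Country, Duration, Genre, ProducerID, ReleaseYear, TrackID}, the whole schema; {AlbumID, Country} is a candidate key.
Closure of {AlbumID, TrackID} is {AlbumID, Country, Duration, Genre, ProducerID, ReleaseYear, TrackID}, the whole schema; {AlbumID, TrackID} is a candidate key.
Any other superkey properly contains one of these, so there are no further candidate keys.

{AlbumID, Country}, {AlbumID, TrackID}, {Genre}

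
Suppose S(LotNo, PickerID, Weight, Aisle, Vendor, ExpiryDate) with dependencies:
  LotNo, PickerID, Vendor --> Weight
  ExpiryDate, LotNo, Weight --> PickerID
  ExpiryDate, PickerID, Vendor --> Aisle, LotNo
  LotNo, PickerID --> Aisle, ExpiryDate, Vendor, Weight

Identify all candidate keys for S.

{ExpiryDate, LotNo, Weight}, {ExpiryDate, PickerID, Vendor}, {LotNo, PickerID}

Closure of {LotNo, PickerID} is {Aisle, ExpiryDate, LotNo, PickerID, Vendor, Weight}, the whole schema; {LotNo, PickerID} is a candidate key.
Closure of {ExpiryDate, LotNo, Weight} is {Aisle, ExpiryDate, LotNo, PickerID, Vendor, Weight}, the whole schema; {ExpiryDate, LotNo, Weight} is a candidate key.
Closure of {ExpiryDate, PickerID, Vendor} is {Aisle, ExpiryDate, LotNo, PickerID, Vendor, Weight}, the whole schema; {ExpiryDate, PickerID, Vendor} is a candidate key.
Any other superkey properly contains one of these, so there are no further candidate keys.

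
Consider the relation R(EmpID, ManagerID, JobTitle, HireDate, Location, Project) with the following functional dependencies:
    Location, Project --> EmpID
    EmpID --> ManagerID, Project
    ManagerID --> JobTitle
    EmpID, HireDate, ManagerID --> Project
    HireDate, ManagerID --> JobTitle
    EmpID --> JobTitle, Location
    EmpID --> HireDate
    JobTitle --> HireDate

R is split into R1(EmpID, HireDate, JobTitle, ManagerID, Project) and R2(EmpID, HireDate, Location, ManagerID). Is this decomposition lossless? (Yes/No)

Yes

Common attributes: {EmpID, HireDate, ManagerID}; their closure is {EmpID, HireDate, JobTitle, Location, ManagerID, Project}.
Since R1 ⊆ {EmpID, HireDate, JobTitle, Location, ManagerID, Project}, the intersection is a superkey of R1; the decomposition is lossless.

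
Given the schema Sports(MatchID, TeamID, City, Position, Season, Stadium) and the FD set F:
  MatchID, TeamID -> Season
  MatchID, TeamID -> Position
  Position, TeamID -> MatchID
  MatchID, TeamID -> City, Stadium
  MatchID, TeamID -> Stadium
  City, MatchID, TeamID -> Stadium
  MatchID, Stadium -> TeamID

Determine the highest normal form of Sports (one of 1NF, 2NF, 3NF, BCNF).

Candidate keys: {MatchID, Stadium}, {MatchID, TeamID}, {Position, TeamID}. Prime attributes: {MatchID, Position, Stadium, TeamID}.
The left-hand side of every FD is a superkey, so BCNF is satisfied.

BCNF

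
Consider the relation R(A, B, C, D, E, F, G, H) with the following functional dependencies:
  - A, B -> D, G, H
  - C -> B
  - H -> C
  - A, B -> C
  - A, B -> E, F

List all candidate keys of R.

{A, B}, {A, C}, {A, H}

No FD produces {A}, so it must be in every candidate key.
Closure of {A, B} is {A, B, C, D, E, F, G, H}, the whole schema; {A, B} is a candidate key.
Closure of {A, C} is {A, B, C, D, E, F, G, H}, the whole schema; {A, C} is a candidate key.
Closure of {A, H} is {A, B, C, D, E, F, G, H}, the whole schema; {A, H} is a candidate key.
Any other superkey properly contains one of these, so there are no further candidate keys.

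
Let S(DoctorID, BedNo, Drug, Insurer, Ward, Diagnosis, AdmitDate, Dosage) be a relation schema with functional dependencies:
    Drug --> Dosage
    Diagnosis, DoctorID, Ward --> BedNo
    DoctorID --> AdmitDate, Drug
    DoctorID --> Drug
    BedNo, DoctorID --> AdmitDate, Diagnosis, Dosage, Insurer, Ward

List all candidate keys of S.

{BedNo, DoctorID}, {Diagnosis, DoctorID, Ward}

No FD produces {DoctorID}, so it must be in every candidate key.
{BedNo, DoctorID}⁺ = {AdmitDate, BedNo, Diagnosis, DoctorID, Dosage, Drug, Insurer, Ward} — all of the relation — so {BedNo, DoctorID} is a candidate key.
{Diagnosis, DoctorID, Ward}⁺ = {AdmitDate, BedNo, Diagnosis, DoctorID, Dosage, Drug, Insurer, Ward} — all of the relation — so {Diagnosis, DoctorID, Ward} is a candidate key.
Any other superkey properly contains one of these, so there are no further candidate keys.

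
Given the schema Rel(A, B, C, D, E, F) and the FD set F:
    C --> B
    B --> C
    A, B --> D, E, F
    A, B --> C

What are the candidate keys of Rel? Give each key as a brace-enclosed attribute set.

{A, B}, {A, C}

Attributes never on any right-hand side: {A} — every candidate key must contain it.
Closure of {A, B} is {A, B, C, D, E, F}, the whole schema; {A, B} is a candidate key.
Closure of {A, C} is {A, B, C, D, E, F}, the whole schema; {A, C} is a candidate key.
Any other superkey properly contains one of these, so there are no further candidate keys.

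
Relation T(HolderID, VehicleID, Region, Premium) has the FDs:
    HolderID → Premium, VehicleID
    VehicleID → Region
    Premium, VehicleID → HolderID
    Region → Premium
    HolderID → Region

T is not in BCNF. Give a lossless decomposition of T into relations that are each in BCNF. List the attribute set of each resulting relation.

{HolderID, Region, VehicleID}; {Premium, Region}

Candidate keys of the original relation: {HolderID}, {VehicleID}.
{HolderID, Premium, Region, VehicleID}: {Region} determines {Premium, Region} here but is not a superkey — split on Region → Premium, giving {Premium, Region} and {HolderID, Region, VehicleID}.
{Premium, Region}: every determinant is a superkey — BCNF.
{HolderID, Region, VehicleID}: every determinant is a superkey — BCNF.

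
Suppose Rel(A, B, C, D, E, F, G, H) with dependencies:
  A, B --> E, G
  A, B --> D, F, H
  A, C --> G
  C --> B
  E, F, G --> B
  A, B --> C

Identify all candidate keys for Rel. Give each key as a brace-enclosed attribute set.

{A, B}, {A, C}, {A, E, F, G}

{A} never appears on the right of any FD, so every key must include it.
{A, B}⁺ = {A, B, C, D, E, F, G, H}, which is every attribute, so {A, B} is a candidate key.
{A, C}⁺ = {A, B, C, D, E, F, G, H}, which is every attribute, so {A, C} is a candidate key.
{A, E, F, G}⁺ = {A, B, C, D, E, F, G, H}, which is every attribute, so {A, E, F, G} is a candidate key.
No proper subset of any of these is a key, and no other minimal superkey exists.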